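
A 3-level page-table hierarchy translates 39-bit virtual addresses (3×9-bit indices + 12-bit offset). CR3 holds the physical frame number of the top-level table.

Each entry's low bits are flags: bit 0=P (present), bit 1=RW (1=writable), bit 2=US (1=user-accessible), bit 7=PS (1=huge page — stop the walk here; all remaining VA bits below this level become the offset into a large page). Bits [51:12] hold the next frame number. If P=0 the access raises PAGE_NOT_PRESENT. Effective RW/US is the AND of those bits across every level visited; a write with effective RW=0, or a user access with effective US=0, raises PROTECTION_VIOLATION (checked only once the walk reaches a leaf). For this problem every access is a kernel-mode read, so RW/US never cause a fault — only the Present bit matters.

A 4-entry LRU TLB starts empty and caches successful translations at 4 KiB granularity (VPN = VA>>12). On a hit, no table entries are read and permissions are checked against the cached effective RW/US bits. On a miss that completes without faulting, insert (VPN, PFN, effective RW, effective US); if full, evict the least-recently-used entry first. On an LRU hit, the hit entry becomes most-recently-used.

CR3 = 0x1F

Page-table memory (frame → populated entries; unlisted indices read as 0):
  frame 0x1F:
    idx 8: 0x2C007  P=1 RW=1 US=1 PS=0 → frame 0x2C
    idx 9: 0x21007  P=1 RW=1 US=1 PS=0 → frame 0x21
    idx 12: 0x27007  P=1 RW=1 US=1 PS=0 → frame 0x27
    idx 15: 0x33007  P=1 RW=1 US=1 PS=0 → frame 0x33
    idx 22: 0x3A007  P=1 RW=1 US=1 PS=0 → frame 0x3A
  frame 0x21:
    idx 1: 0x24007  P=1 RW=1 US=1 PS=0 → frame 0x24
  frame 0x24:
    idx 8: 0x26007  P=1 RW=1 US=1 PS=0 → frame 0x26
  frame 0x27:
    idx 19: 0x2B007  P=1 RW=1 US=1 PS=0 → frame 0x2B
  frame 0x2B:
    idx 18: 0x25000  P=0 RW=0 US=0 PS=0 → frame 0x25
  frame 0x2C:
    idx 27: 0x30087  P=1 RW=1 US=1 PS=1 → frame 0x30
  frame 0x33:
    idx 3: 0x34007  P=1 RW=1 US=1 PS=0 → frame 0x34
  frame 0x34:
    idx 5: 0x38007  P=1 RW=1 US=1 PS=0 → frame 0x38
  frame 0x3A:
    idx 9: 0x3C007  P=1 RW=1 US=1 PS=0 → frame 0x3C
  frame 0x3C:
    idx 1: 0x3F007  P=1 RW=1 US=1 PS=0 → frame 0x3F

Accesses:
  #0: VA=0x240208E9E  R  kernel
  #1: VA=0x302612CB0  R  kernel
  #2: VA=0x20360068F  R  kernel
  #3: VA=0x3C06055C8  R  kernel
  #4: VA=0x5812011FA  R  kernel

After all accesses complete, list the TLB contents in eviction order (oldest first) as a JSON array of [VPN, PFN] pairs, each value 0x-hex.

Per-access translation:
#0 VA=0x240208E9E (r,kernel):
  L0 @0x1F[9] → 0x21007  P=1,RW=1,US=1,PS=0
  L1 @0x21[1] → 0x24007  P=1,RW=1,US=1,PS=0
  L2 @0x24[8] → 0x26007  P=1,RW=1,US=1,PS=0
  ✓ 0x26E9E  — 3 lookups
#1 VA=0x302612CB0 (r,kernel):
  L0 @0x1F[12] → 0x27007  P=1,RW=1,US=1,PS=0
  L1 @0x27[19] → 0x2B007  P=1,RW=1,US=1,PS=0
  L2 @0x2B[18] → 0x25000  P=0,RW=0,US=0,PS=0
  ⇒ fault: PAGE_NOT_PRESENT  — 3 lookups
#2 VA=0x20360068F (r,kernel):
  L0 @0x1F[8] → 0x2C007  P=1,RW=1,US=1,PS=0
  L1 @0x2C[27] → 0x30087  P=1,RW=1,US=1,PS=1
  ✓ 0x3068F (huge @L1)  — 2 lookups
#3 VA=0x3C06055C8 (r,kernel):
  L0 @0x1F[15] → 0x33007  P=1,RW=1,US=1,PS=0
  L1 @0x33[3] → 0x34007  P=1,RW=1,US=1,PS=0
  L2 @0x34[5] → 0x38007  P=1,RW=1,US=1,PS=0
  ✓ 0x385C8  — 3 lookups
#4 VA=0x5812011FA (r,kernel):
  L0 @0x1F[22] → 0x3A007  P=1,RW=1,US=1,PS=0
  L1 @0x3A[9] → 0x3C007  P=1,RW=1,US=1,PS=0
  L2 @0x3C[1] → 0x3F007  P=1,RW=1,US=1,PS=0
  ✓ 0x3F1FA  — 3 lookups

TLB: [["0x240208", "0x26"], ["0x203600", "0x30"], ["0x3C0605", "0x38"], ["0x581201", "0x3F"]]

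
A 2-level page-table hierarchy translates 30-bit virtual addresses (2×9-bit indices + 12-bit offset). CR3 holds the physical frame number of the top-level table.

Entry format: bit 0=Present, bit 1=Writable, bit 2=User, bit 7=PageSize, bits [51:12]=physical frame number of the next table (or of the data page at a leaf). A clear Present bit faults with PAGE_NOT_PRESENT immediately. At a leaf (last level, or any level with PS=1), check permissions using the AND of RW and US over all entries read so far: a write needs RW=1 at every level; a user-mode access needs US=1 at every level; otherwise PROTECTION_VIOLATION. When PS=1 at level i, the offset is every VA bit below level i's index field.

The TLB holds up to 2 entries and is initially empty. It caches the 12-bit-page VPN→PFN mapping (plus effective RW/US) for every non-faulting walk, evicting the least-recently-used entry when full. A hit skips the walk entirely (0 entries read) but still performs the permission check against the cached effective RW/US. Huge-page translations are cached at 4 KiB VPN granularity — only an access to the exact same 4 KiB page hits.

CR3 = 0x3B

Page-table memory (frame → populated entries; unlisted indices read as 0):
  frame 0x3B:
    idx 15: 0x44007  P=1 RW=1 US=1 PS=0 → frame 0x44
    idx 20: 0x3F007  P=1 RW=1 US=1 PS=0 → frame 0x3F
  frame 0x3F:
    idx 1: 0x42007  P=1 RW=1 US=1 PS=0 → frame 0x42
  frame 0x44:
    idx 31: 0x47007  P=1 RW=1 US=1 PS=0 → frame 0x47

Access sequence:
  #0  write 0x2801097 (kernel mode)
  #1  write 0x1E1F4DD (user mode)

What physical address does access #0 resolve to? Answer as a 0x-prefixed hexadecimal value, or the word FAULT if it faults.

Trace:
#0 VA=0x2801097 (w,kernel):
  lvl0: tbl 0x3B, slot 20 ⇒ 0x3F007 (P1/RW1/US1/PS0)
  lvl1: tbl 0x3F, slot 1 ⇒ 0x42007 (P1/RW1/US1/PS0)
  ✓ 0x42097  — 2 lookups
#1 VA=0x1E1F4DD (w,user):
  lvl0: tbl 0x3B, slot 15 ⇒ 0x44007 (P1/RW1/US1/PS0)
  lvl1: tbl 0x44, slot 31 ⇒ 0x47007 (P1/RW1/US1/PS0)
  ✓ 0x474DD  — 2 lookups

Access #0 PA: 0x42097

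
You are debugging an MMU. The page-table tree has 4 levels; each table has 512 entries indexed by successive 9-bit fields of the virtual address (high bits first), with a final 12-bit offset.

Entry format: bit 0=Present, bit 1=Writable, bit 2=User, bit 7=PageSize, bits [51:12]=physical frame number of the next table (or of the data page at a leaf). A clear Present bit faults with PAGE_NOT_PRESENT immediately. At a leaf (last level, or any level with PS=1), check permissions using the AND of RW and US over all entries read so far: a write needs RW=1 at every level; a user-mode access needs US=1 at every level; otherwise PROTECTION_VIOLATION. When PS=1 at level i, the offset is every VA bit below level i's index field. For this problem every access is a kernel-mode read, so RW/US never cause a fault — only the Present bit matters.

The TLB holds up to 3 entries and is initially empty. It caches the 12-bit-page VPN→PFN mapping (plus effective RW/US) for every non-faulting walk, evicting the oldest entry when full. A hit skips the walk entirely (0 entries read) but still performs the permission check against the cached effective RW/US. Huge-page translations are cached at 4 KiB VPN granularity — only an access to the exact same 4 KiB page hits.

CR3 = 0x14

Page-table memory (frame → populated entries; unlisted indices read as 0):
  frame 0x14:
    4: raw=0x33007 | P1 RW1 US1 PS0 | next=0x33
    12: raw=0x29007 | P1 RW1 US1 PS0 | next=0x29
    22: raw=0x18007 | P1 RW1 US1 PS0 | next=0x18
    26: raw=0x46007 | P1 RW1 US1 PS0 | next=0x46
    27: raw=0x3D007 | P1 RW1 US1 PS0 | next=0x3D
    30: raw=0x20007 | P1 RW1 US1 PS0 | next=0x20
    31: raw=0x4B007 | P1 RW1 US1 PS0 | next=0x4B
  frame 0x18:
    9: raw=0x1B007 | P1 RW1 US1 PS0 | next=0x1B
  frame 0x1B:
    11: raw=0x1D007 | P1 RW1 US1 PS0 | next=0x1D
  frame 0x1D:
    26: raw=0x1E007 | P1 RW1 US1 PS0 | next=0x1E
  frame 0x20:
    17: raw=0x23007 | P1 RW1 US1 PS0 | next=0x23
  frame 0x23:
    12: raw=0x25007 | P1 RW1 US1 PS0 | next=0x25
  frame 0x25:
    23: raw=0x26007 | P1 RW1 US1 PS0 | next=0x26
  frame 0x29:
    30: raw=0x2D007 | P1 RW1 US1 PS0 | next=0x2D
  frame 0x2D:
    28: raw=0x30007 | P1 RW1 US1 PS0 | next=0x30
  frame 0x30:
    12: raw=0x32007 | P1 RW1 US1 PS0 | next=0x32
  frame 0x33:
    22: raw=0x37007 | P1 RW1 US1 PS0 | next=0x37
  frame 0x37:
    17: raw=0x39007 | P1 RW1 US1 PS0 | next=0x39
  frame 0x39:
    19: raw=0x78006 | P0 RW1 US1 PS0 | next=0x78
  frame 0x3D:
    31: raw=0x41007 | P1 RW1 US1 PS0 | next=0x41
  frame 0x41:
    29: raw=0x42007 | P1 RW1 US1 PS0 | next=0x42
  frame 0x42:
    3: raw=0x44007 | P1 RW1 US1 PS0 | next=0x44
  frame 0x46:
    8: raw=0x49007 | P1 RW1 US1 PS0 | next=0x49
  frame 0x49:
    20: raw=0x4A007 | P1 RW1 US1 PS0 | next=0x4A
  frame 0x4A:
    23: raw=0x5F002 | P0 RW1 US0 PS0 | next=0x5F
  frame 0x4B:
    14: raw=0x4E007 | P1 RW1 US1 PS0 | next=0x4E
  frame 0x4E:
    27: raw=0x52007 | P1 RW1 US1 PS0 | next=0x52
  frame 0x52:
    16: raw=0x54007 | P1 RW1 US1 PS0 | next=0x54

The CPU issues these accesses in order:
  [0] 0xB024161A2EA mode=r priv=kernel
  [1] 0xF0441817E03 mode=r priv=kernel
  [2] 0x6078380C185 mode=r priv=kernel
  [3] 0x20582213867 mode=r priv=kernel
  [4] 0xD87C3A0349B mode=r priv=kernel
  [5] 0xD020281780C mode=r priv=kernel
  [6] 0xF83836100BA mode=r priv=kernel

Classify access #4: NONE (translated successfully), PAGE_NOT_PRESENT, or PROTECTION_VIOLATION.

Per-access translation:
#0 VA=0xB024161A2EA (r,kernel):
  L0: frame=0x14 idx=22 entry=0x18007 [P=1 RW=1 US=1 PS=0]
  L1: frame=0x18 idx=9 entry=0x1B007 [P=1 RW=1 US=1 PS=0]
  L2: frame=0x1B idx=11 entry=0x1D007 [P=1 RW=1 US=1 PS=0]
  L3: frame=0x1D idx=26 entry=0x1E007 [P=1 RW=1 US=1 PS=0]
  ✓ 0x1E2EA  — 4 lookups
#1 VA=0xF0441817E03 (r,kernel):
  L0: frame=0x14 idx=30 entry=0x20007 [P=1 RW=1 US=1 PS=0]
  L1: frame=0x20 idx=17 entry=0x23007 [P=1 RW=1 US=1 PS=0]
  L2: frame=0x23 idx=12 entry=0x25007 [P=1 RW=1 US=1 PS=0]
  L3: frame=0x25 idx=23 entry=0x26007 [P=1 RW=1 US=1 PS=0]
  ✓ 0x26E03  — 4 lookups
#2 VA=0x6078380C185 (r,kernel):
  L0: frame=0x14 idx=12 entry=0x29007 [P=1 RW=1 US=1 PS=0]
  L1: frame=0x29 idx=30 entry=0x2D007 [P=1 RW=1 US=1 PS=0]
  L2: frame=0x2D idx=28 entry=0x30007 [P=1 RW=1 US=1 PS=0]
  L3: frame=0x30 idx=12 entry=0x32007 [P=1 RW=1 US=1 PS=0]
  ✓ 0x32185  — 4 lookups
#3 VA=0x20582213867 (r,kernel):
  L0: frame=0x14 idx=4 entry=0x33007 [P=1 RW=1 US=1 PS=0]
  L1: frame=0x33 idx=22 entry=0x37007 [P=1 RW=1 US=1 PS=0]
  L2: frame=0x37 idx=17 entry=0x39007 [P=1 RW=1 US=1 PS=0]
  L3: frame=0x39 idx=19 entry=0x78006 [P=0 RW=1 US=1 PS=0]
  → PAGE_NOT_PRESENT  (4 entries read)
#4 VA=0xD87C3A0349B (r,kernel):
  L0: frame=0x14 idx=27 entry=0x3D007 [P=1 RW=1 US=1 PS=0]
  L1: frame=0x3D idx=31 entry=0x41007 [P=1 RW=1 US=1 PS=0]
  L2: frame=0x41 idx=29 entry=0x42007 [P=1 RW=1 US=1 PS=0]
  L3: frame=0x42 idx=3 entry=0x44007 [P=1 RW=1 US=1 PS=0]
  ✓ 0x4449B  — 4 lookups
#5 VA=0xD020281780C (r,kernel):
  L0: frame=0x14 idx=26 entry=0x46007 [P=1 RW=1 US=1 PS=0]
  L1: frame=0x46 idx=8 entry=0x49007 [P=1 RW=1 US=1 PS=0]
  L2: frame=0x49 idx=20 entry=0x4A007 [P=1 RW=1 US=1 PS=0]
  L3: frame=0x4A idx=23 entry=0x5F002 [P=0 RW=1 US=0 PS=0]
  → PAGE_NOT_PRESENT  (4 entries read)
#6 VA=0xF83836100BA (r,kernel):
  L0: frame=0x14 idx=31 entry=0x4B007 [P=1 RW=1 US=1 PS=0]
  L1: frame=0x4B idx=14 entry=0x4E007 [P=1 RW=1 US=1 PS=0]
  L2: frame=0x4E idx=27 entry=0x52007 [P=1 RW=1 US=1 PS=0]
  L3: frame=0x52 idx=16 entry=0x54007 [P=1 RW=1 US=1 PS=0]
  ✓ 0x540BA  — 4 lookups

Access #4 fault: NONE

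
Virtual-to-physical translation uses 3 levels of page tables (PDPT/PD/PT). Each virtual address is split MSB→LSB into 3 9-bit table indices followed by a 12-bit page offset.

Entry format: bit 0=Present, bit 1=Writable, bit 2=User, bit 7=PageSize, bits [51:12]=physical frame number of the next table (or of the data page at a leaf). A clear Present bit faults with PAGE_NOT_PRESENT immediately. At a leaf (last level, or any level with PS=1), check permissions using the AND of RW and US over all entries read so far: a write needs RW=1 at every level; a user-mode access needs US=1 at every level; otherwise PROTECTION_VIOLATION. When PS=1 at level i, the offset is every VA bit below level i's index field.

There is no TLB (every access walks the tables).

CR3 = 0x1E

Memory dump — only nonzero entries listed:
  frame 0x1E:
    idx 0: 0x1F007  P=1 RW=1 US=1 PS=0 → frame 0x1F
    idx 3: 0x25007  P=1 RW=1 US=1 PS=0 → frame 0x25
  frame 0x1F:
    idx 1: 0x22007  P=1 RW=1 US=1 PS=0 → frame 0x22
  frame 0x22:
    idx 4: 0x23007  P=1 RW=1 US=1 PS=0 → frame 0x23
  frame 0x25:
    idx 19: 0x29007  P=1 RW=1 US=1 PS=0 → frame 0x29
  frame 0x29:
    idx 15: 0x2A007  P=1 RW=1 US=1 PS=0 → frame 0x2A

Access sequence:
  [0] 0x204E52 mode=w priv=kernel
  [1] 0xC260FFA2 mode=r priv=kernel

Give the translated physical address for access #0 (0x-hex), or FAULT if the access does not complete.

Per-access translation:
#0 VA=0x204E52 (w,kernel):
  [0] read 0x1E idx=0: raw=0x1F007 flags P=1 W=1 U=1 S=0
  [1] read 0x1F idx=1: raw=0x22007 flags P=1 W=1 U=1 S=0
  [2] read 0x22 idx=4: raw=0x23007 flags P=1 W=1 U=1 S=0
  ✓ 0x23E52  — 3 lookups
#1 VA=0xC260FFA2 (r,kernel):
  [0] read 0x1E idx=3: raw=0x25007 flags P=1 W=1 U=1 S=0
  [1] read 0x25 idx=19: raw=0x29007 flags P=1 W=1 U=1 S=0
  [2] read 0x29 idx=15: raw=0x2A007 flags P=1 W=1 U=1 S=0
  ✓ 0x2AFA2  — 3 lookups

Access #0 PA: 0x23E52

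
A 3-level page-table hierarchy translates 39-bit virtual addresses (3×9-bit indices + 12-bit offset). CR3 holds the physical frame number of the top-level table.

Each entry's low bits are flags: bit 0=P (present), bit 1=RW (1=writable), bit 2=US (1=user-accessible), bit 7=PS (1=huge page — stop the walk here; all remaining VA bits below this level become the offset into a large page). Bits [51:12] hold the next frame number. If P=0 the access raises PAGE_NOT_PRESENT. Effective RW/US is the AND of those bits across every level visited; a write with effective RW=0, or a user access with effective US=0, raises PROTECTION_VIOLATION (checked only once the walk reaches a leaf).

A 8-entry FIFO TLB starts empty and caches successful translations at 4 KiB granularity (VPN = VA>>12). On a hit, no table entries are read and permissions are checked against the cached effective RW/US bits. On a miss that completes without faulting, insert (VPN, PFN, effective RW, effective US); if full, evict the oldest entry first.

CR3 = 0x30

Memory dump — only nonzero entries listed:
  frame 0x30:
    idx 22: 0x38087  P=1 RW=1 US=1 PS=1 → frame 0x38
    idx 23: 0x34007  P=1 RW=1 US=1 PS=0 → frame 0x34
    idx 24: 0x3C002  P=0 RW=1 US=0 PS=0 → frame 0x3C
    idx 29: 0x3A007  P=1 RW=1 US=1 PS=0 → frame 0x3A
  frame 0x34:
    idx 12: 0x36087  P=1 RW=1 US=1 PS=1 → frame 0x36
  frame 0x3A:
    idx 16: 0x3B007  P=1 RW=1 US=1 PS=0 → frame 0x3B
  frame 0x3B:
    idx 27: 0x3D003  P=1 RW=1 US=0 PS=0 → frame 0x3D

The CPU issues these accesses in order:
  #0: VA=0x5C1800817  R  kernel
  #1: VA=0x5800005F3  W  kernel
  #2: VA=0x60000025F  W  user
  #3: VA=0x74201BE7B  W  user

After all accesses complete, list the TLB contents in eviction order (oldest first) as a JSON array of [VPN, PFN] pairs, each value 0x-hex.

Trace:
#0 VA=0x5C1800817 (r,kernel):
  L0: frame=0x30 idx=23 entry=0x34007 [P=1 RW=1 US=1 PS=0]
  L1: frame=0x34 idx=12 entry=0x36087 [P=1 RW=1 US=1 PS=1]
  ✓ 0x36817 (huge @L1)  — 2 lookups
#1 VA=0x5800005F3 (w,kernel):
  L0: frame=0x30 idx=22 entry=0x38087 [P=1 RW=1 US=1 PS=1]
  ✓ 0x385F3 (huge @L0)  — 1 lookups
#2 VA=0x60000025F (w,user):
  L0: frame=0x30 idx=24 entry=0x3C002 [P=0 RW=1 US=0 PS=0]
  ⇒ fault: PAGE_NOT_PRESENT  — 1 lookups
#3 VA=0x74201BE7B (w,user):
  L0: frame=0x30 idx=29 entry=0x3A007 [P=1 RW=1 US=1 PS=0]
  L1: frame=0x3A idx=16 entry=0x3B007 [P=1 RW=1 US=1 PS=0]
  L2: frame=0x3B idx=27 entry=0x3D003 [P=1 RW=1 US=0 PS=0]
  ⇒ fault: PROTECTION_VIOLATION  — 3 lookups

TLB: [["0x5C1800", "0x36"], ["0x580000", "0x38"]]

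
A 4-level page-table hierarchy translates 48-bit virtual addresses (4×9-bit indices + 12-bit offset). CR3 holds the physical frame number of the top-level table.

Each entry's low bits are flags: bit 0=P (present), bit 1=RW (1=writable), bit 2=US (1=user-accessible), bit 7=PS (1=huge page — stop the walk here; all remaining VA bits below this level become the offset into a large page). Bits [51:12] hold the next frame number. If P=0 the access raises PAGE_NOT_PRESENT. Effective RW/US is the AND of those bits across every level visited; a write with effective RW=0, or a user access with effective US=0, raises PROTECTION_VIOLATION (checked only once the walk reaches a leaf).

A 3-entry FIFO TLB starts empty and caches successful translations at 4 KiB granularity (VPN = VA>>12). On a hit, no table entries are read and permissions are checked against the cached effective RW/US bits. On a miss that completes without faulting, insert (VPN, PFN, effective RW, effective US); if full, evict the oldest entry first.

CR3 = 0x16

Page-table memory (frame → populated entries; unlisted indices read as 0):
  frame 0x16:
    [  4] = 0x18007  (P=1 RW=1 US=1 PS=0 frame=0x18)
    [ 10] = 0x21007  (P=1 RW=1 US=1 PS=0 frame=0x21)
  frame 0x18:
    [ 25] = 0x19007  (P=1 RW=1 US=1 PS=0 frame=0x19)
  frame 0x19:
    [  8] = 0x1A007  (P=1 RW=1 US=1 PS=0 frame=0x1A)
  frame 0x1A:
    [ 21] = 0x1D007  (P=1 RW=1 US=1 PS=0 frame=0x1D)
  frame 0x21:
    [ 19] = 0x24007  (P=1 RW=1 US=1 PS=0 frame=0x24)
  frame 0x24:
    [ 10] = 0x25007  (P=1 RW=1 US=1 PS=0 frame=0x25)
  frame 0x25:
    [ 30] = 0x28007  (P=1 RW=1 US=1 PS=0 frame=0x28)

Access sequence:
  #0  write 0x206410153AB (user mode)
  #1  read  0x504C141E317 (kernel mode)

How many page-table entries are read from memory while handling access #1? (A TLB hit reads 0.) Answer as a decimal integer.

Per-access translation:
#0 VA=0x206410153AB (w,user):
  [0] read 0x16 idx=4: raw=0x18007 flags P=1 W=1 U=1 S=0
  [1] read 0x18 idx=25: raw=0x19007 flags P=1 W=1 U=1 S=0
  [2] read 0x19 idx=8: raw=0x1A007 flags P=1 W=1 U=1 S=0
  [3] read 0x1A idx=21: raw=0x1D007 flags P=1 W=1 U=1 S=0
  ⇒ phys 0x1D3AB  [4 reads]
#1 VA=0x504C141E317 (r,kernel):
  [0] read 0x16 idx=10: raw=0x21007 flags P=1 W=1 U=1 S=0
  [1] read 0x21 idx=19: raw=0x24007 flags P=1 W=1 U=1 S=0
  [2] read 0x24 idx=10: raw=0x25007 flags P=1 W=1 U=1 S=0
  [3] read 0x25 idx=30: raw=0x28007 flags P=1 W=1 U=1 S=0
  ⇒ phys 0x28317  [4 reads]

Entries read for #1: 4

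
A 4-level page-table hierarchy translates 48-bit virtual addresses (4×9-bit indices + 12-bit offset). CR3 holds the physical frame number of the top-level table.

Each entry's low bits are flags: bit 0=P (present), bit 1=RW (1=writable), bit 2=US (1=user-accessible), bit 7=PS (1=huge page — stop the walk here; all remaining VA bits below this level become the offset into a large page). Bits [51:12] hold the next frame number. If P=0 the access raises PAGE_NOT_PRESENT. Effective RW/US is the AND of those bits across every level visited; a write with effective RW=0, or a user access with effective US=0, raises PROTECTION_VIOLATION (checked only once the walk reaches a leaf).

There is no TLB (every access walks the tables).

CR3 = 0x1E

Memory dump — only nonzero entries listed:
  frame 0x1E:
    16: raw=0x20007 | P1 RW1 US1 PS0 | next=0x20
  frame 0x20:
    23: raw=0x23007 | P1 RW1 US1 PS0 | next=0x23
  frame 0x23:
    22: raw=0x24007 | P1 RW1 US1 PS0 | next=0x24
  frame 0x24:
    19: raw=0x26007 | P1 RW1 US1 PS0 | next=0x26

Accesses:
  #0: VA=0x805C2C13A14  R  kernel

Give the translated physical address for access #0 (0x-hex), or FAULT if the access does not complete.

Trace:
#0 VA=0x805C2C13A14 (r,kernel):
  L0 @0x1E[16] → 0x20007  P=1,RW=1,US=1,PS=0
  L1 @0x20[23] → 0x23007  P=1,RW=1,US=1,PS=0
  L2 @0x23[22] → 0x24007  P=1,RW=1,US=1,PS=0
  L3 @0x24[19] → 0x26007  P=1,RW=1,US=1,PS=0
  → PA=0x26A14  (4 entries read)

Access #0 PA: 0x26A14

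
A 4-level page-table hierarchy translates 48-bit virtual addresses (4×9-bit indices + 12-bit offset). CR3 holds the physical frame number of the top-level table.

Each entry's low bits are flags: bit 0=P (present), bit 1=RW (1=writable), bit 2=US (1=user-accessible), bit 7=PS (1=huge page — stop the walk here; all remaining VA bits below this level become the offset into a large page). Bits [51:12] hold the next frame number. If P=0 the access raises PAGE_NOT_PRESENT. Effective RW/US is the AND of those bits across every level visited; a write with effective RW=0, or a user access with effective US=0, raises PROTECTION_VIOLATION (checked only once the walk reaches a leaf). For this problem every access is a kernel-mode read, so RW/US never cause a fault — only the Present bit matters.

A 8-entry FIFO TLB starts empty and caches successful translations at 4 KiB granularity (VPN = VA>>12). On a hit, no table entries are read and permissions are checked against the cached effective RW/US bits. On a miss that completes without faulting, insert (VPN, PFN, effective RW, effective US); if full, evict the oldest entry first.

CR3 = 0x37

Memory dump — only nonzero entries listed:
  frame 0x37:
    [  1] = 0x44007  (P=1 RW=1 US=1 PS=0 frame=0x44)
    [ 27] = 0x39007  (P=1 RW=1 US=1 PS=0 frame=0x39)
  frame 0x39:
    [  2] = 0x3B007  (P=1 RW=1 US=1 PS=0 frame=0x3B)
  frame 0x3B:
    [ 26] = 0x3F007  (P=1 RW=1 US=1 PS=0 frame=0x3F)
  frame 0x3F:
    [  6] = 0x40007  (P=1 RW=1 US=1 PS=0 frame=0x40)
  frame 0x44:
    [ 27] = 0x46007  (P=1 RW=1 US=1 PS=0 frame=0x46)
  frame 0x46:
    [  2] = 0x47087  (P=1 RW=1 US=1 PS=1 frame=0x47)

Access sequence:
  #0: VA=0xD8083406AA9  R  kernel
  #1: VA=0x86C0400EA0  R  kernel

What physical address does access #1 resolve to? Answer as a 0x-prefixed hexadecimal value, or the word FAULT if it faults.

Walk each access:
#0 VA=0xD8083406AA9 (r,kernel):
  [0] read 0x37 idx=27: raw=0x39007 flags P=1 W=1 U=1 S=0
  [1] read 0x39 idx=2: raw=0x3B007 flags P=1 W=1 U=1 S=0
  [2] read 0x3B idx=26: raw=0x3F007 flags P=1 W=1 U=1 S=0
  [3] read 0x3F idx=6: raw=0x40007 flags P=1 W=1 U=1 S=0
  → PA=0x40AA9  (4 entries read)
#1 VA=0x86C0400EA0 (r,kernel):
  [0] read 0x37 idx=1: raw=0x44007 flags P=1 W=1 U=1 S=0
  [1] read 0x44 idx=27: raw=0x46007 flags P=1 W=1 U=1 S=0
  [2] read 0x46 idx=2: raw=0x47087 flags P=1 W=1 U=1 S=1
  → PA=0x47EA0 (huge @L2)  (3 entries read)

Access #1 PA: 0x47EA0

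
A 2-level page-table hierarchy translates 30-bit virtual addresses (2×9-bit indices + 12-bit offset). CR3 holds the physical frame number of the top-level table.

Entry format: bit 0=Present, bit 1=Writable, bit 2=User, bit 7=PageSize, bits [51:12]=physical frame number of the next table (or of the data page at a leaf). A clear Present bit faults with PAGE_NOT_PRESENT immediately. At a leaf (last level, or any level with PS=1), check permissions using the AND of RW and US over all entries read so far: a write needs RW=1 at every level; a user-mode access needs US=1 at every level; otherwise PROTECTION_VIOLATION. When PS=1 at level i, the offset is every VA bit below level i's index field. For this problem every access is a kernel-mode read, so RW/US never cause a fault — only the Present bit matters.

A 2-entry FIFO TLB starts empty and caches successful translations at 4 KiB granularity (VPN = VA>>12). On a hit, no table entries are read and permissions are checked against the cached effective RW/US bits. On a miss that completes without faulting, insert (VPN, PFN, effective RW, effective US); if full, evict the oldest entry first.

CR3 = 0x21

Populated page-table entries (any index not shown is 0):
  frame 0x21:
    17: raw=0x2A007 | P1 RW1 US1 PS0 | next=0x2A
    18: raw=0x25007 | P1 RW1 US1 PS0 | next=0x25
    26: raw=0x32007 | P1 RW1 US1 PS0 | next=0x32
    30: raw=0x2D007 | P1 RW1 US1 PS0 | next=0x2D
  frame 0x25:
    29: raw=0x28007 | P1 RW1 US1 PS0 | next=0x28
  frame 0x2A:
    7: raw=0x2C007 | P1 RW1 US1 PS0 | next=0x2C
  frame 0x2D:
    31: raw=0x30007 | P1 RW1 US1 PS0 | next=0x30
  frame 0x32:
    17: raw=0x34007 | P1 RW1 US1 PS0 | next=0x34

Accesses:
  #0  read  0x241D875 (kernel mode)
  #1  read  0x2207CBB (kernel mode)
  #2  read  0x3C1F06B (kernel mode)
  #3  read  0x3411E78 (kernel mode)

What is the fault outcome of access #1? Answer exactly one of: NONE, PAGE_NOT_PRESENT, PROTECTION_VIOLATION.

Walk each access:
#0 VA=0x241D875 (r,kernel):
  lvl0: tbl 0x21, slot 18 ⇒ 0x25007 (P1/RW1/US1/PS0)
  lvl1: tbl 0x25, slot 29 ⇒ 0x28007 (P1/RW1/US1/PS0)
  ✓ 0x28875  — 2 lookups
#1 VA=0x2207CBB (r,kernel):
  lvl0: tbl 0x21, slot 17 ⇒ 0x2A007 (P1/RW1/US1/PS0)
  lvl1: tbl 0x2A, slot 7 ⇒ 0x2C007 (P1/RW1/US1/PS0)
  ✓ 0x2CCBB  — 2 lookups
#2 VA=0x3C1F06B (r,kernel):
  lvl0: tbl 0x21, slot 30 ⇒ 0x2D007 (P1/RW1/US1/PS0)
  lvl1: tbl 0x2D, slot 31 ⇒ 0x30007 (P1/RW1/US1/PS0)
  ✓ 0x3006B  — 2 lookups
#3 VA=0x3411E78 (r,kernel):
  lvl0: tbl 0x21, slot 26 ⇒ 0x32007 (P1/RW1/US1/PS0)
  lvl1: tbl 0x32, slot 17 ⇒ 0x34007 (P1/RW1/US1/PS0)
  ✓ 0x34E78  — 2 lookups

Access #1 fault: NONE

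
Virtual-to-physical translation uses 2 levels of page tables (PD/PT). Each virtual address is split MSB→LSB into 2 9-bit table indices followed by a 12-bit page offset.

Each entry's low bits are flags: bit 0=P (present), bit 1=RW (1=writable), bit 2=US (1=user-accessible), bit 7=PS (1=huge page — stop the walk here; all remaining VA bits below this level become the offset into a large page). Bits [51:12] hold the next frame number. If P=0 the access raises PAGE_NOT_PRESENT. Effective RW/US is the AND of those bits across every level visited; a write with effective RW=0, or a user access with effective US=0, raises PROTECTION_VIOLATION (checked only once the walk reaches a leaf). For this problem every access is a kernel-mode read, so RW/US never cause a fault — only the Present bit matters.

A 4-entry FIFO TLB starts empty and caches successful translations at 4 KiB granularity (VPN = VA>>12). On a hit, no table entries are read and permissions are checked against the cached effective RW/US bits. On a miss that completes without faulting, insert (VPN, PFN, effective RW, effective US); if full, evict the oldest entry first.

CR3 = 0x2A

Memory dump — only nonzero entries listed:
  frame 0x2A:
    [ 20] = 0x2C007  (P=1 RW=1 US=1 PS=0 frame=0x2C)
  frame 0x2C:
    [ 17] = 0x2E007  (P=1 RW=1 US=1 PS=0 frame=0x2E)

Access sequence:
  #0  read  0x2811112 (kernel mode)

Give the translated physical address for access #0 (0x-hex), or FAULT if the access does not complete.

Trace:
#0 VA=0x2811112 (r,kernel):
  [0] read 0x2A idx=20: raw=0x2C007 flags P=1 W=1 U=1 S=0
  [1] read 0x2C idx=17: raw=0x2E007 flags P=1 W=1 U=1 S=0
  ✓ 0x2E112  — 2 lookups

Access #0 PA: 0x2E112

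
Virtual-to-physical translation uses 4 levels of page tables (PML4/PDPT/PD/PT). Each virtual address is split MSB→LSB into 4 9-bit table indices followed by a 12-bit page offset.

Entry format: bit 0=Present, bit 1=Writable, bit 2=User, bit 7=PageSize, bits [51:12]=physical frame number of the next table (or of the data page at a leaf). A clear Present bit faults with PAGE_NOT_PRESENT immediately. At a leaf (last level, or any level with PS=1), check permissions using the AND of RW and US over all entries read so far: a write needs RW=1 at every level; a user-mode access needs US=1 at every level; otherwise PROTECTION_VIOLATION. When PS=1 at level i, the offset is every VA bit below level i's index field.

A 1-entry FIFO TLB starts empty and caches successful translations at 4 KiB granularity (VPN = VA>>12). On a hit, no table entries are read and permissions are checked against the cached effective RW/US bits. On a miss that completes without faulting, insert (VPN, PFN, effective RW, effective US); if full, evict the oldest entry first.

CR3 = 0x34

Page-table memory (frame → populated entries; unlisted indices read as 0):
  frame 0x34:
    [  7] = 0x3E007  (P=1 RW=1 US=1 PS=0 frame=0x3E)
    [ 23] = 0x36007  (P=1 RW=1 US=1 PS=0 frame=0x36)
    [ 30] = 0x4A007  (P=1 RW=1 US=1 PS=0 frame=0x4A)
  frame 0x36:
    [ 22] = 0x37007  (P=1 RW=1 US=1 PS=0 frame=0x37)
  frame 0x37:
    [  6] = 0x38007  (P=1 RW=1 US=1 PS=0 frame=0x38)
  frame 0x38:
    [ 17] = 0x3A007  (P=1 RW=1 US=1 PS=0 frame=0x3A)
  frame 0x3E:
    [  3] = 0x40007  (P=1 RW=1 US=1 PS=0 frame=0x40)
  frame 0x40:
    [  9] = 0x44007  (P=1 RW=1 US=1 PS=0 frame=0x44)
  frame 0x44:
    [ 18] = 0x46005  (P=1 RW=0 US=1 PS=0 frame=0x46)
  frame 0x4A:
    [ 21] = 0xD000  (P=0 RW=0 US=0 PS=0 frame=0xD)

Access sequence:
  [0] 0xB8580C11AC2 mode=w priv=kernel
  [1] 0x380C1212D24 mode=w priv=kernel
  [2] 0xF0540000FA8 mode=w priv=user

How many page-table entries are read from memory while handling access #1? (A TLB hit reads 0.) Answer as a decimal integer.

Trace:
#0 VA=0xB8580C11AC2 (w,kernel):
  L0: frame=0x34 idx=23 entry=0x36007 [P=1 RW=1 US=1 PS=0]
  L1: frame=0x36 idx=22 entry=0x37007 [P=1 RW=1 US=1 PS=0]
  L2: frame=0x37 idx=6 entry=0x38007 [P=1 RW=1 US=1 PS=0]
  L3: frame=0x38 idx=17 entry=0x3A007 [P=1 RW=1 US=1 PS=0]
  ✓ 0x3AAC2  — 4 lookups
#1 VA=0x380C1212D24 (w,kernel):
  L0: frame=0x34 idx=7 entry=0x3E007 [P=1 RW=1 US=1 PS=0]
  L1: frame=0x3E idx=3 entry=0x40007 [P=1 RW=1 US=1 PS=0]
  L2: frame=0x40 idx=9 entry=0x44007 [P=1 RW=1 US=1 PS=0]
  L3: frame=0x44 idx=18 entry=0x46005 [P=1 RW=0 US=1 PS=0]
  → PROTECTION_VIOLATION  (4 entries read)
#2 VA=0xF0540000FA8 (w,user):
  L0: frame=0x34 idx=30 entry=0x4A007 [P=1 RW=1 US=1 PS=0]
  L1: frame=0x4A idx=21 entry=0xD000 [P=0 RW=0 US=0 PS=0]
  → PAGE_NOT_PRESENT  (2 entries read)

Entries read for #1: 4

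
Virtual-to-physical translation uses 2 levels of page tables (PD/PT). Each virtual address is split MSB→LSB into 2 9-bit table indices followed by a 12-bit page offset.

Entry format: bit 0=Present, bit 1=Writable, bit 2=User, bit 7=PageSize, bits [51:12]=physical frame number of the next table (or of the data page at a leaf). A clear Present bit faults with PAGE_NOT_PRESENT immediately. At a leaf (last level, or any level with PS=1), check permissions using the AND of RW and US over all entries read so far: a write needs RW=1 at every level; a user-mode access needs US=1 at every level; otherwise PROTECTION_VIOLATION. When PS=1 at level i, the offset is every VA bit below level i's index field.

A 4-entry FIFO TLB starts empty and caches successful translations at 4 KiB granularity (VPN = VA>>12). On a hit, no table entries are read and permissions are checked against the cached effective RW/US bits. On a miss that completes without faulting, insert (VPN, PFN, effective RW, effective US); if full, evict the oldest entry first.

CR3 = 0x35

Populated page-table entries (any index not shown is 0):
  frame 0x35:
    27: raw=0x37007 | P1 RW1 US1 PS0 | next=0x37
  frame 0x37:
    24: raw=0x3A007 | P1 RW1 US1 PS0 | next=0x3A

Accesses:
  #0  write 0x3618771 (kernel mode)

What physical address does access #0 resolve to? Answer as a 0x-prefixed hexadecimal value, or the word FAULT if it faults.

Per-access translation:
#0 VA=0x3618771 (w,kernel):
  lvl0: tbl 0x35, slot 27 ⇒ 0x37007 (P1/RW1/US1/PS0)
  lvl1: tbl 0x37, slot 24 ⇒ 0x3A007 (P1/RW1/US1/PS0)
  ✓ 0x3A771  — 2 lookups

Access #0 PA: 0x3A771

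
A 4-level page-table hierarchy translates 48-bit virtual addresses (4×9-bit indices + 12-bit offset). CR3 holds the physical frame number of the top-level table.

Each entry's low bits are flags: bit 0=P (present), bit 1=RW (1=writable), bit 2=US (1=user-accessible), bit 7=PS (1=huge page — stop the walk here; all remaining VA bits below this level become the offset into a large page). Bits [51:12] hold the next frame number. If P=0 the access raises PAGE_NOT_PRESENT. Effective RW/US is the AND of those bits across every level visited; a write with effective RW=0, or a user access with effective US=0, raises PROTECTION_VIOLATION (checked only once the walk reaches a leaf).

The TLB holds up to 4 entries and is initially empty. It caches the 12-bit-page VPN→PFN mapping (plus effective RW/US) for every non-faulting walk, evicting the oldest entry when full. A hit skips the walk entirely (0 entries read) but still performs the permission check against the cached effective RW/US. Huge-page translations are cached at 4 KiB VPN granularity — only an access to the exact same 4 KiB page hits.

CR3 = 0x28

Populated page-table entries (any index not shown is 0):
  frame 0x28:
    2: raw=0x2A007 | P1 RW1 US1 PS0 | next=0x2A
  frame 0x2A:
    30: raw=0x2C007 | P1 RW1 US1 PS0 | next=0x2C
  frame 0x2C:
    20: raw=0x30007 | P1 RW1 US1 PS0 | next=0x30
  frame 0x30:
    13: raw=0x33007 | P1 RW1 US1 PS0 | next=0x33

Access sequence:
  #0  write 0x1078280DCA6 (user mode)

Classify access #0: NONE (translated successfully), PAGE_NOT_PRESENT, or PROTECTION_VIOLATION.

Per-access translation:
#0 VA=0x1078280DCA6 (w,user):
  L0: frame=0x28 idx=2 entry=0x2A007 [P=1 RW=1 US=1 PS=0]
  L1: frame=0x2A idx=30 entry=0x2C007 [P=1 RW=1 US=1 PS=0]
  L2: frame=0x2C idx=20 entry=0x30007 [P=1 RW=1 US=1 PS=0]
  L3: frame=0x30 idx=13 entry=0x33007 [P=1 RW=1 US=1 PS=0]
  ✓ 0x33CA6  — 4 lookups

Access #0 fault: NONE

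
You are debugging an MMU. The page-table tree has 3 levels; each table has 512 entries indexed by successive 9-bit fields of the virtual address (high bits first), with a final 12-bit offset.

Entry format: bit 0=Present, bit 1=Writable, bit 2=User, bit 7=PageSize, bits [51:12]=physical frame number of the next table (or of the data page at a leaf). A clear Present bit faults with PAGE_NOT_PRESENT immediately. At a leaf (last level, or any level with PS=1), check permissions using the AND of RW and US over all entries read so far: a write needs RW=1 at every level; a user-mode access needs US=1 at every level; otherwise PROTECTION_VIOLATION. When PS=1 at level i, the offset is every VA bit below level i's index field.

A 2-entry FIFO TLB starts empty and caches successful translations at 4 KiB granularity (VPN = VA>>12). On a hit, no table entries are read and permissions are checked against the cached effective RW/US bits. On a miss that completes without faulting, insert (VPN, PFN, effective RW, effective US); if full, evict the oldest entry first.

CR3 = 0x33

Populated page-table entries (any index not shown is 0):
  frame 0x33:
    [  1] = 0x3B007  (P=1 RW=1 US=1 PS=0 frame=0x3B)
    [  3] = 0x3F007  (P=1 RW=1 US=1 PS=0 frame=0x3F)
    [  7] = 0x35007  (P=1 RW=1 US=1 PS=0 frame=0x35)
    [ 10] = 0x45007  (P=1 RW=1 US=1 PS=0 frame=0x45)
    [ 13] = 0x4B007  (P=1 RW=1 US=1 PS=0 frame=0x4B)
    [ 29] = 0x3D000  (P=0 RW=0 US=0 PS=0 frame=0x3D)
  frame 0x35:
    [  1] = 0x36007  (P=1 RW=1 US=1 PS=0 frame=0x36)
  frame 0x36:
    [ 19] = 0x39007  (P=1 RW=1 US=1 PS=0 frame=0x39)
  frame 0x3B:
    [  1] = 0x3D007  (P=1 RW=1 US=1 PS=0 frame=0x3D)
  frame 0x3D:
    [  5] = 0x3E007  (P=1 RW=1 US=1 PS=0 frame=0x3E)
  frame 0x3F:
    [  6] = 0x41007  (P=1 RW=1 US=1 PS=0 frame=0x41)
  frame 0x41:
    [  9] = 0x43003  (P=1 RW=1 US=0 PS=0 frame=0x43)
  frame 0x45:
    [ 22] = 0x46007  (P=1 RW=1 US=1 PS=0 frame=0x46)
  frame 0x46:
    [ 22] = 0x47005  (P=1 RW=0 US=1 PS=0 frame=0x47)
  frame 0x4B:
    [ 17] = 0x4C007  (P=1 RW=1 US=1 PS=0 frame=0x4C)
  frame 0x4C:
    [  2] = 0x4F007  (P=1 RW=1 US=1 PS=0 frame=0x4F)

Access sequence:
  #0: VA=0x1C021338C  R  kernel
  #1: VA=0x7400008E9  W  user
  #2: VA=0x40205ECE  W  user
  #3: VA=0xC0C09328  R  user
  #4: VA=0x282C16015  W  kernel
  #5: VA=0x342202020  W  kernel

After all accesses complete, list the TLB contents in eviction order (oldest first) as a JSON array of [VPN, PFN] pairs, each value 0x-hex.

Per-access translation:
#0 VA=0x1C021338C (r,kernel):
  lvl0: tbl 0x33, slot 7 ⇒ 0x35007 (P1/RW1/US1/PS0)
  lvl1: tbl 0x35, slot 1 ⇒ 0x36007 (P1/RW1/US1/PS0)
  lvl2: tbl 0x36, slot 19 ⇒ 0x39007 (P1/RW1/US1/PS0)
  ⇒ phys 0x3938C  [3 reads]
#1 VA=0x7400008E9 (w,user):
  lvl0: tbl 0x33, slot 29 ⇒ 0x3D000 (P0/RW0/US0/PS0)
  → PAGE_NOT_PRESENT  (1 entries read)
#2 VA=0x40205ECE (w,user):
  lvl0: tbl 0x33, slot 1 ⇒ 0x3B007 (P1/RW1/US1/PS0)
  lvl1: tbl 0x3B, slot 1 ⇒ 0x3D007 (P1/RW1/US1/PS0)
  lvl2: tbl 0x3D, slot 5 ⇒ 0x3E007 (P1/RW1/US1/PS0)
  ⇒ phys 0x3EECE  [3 reads]
#3 VA=0xC0C09328 (r,user):
  lvl0: tbl 0x33, slot 3 ⇒ 0x3F007 (P1/RW1/US1/PS0)
  lvl1: tbl 0x3F, slot 6 ⇒ 0x41007 (P1/RW1/US1/PS0)
  lvl2: tbl 0x41, slot 9 ⇒ 0x43003 (P1/RW1/US0/PS0)
  → PROTECTION_VIOLATION  (3 entries read)
#4 VA=0x282C16015 (w,kernel):
  lvl0: tbl 0x33, slot 10 ⇒ 0x45007 (P1/RW1/US1/PS0)
  lvl1: tbl 0x45, slot 22 ⇒ 0x46007 (P1/RW1/US1/PS0)
  lvl2: tbl 0x46, slot 22 ⇒ 0x47005 (P1/RW0/US1/PS0)
  → PROTECTION_VIOLATION  (3 entries read)
#5 VA=0x342202020 (w,kernel):
  lvl0: tbl 0x33, slot 13 ⇒ 0x4B007 (P1/RW1/US1/PS0)
  lvl1: tbl 0x4B, slot 17 ⇒ 0x4C007 (P1/RW1/US1/PS0)
  lvl2: tbl 0x4C, slot 2 ⇒ 0x4F007 (P1/RW1/US1/PS0)
  ⇒ phys 0x4F020  [3 reads]

TLB: [["0x40205", "0x3E"], ["0x342202", "0x4F"]]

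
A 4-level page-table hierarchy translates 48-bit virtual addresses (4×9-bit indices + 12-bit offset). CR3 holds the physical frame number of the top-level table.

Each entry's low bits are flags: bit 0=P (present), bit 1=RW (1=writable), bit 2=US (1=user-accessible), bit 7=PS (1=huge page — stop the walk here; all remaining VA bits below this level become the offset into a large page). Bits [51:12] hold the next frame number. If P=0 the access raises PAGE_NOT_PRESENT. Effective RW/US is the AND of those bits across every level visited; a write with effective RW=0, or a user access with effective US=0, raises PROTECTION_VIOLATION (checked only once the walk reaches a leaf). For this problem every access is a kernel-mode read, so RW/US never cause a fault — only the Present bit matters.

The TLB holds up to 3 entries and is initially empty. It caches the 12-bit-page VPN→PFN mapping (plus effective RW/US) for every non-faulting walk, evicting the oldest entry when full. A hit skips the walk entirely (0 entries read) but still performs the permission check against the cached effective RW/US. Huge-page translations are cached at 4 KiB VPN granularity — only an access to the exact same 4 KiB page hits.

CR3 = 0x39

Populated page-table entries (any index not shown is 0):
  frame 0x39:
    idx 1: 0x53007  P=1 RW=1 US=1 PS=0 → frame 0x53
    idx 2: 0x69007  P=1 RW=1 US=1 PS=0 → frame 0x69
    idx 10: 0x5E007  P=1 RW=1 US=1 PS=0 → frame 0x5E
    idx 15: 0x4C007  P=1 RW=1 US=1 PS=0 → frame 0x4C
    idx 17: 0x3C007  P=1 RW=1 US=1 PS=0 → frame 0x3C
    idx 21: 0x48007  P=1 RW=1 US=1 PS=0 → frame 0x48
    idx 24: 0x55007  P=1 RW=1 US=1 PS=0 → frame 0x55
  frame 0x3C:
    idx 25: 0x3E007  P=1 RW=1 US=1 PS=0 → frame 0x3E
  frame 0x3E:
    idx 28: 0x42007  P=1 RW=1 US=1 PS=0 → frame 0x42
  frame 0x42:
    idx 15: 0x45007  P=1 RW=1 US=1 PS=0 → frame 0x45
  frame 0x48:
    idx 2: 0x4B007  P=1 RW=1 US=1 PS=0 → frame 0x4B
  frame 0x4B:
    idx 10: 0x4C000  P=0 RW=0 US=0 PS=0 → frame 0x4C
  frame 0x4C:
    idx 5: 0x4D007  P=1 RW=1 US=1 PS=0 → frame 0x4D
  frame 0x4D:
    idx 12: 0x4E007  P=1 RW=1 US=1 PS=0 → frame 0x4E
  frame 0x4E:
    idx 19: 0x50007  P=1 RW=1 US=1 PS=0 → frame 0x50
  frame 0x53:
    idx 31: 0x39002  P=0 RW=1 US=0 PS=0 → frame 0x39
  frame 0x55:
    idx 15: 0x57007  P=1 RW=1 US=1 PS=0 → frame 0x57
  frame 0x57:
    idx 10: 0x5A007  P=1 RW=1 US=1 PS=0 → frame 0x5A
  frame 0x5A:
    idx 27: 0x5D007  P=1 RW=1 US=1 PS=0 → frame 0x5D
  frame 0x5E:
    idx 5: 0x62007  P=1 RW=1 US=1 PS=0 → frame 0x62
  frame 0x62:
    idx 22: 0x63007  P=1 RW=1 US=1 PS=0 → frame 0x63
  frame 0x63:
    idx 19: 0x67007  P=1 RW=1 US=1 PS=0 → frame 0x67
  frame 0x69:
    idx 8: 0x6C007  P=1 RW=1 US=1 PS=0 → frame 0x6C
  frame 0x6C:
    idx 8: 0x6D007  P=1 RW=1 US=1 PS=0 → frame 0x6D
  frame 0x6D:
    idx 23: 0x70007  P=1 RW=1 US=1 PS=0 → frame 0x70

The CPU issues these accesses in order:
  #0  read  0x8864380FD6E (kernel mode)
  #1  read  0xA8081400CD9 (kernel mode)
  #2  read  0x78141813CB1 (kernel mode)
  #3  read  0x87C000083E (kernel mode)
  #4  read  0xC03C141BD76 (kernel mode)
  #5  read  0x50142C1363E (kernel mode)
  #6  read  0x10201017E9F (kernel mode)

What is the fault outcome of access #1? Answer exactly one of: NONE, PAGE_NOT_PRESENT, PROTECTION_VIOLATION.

Trace:
#0 VA=0x8864380FD6E (r,kernel):
  L0 @0x39[17] → 0x3C007  P=1,RW=1,US=1,PS=0
  L1 @0x3C[25] → 0x3E007  P=1,RW=1,US=1,PS=0
  L2 @0x3E[28] → 0x42007  P=1,RW=1,US=1,PS=0
  L3 @0x42[15] → 0x45007  P=1,RW=1,US=1,PS=0
  ✓ 0x45D6E  — 4 lookups
#1 VA=0xA8081400CD9 (r,kernel):
  L0 @0x39[21] → 0x48007  P=1,RW=1,US=1,PS=0
  L1 @0x48[2] → 0x4B007  P=1,RW=1,US=1,PS=0
  L2 @0x4B[10] → 0x4C000  P=0,RW=0,US=0,PS=0
  → PAGE_NOT_PRESENT  (3 entries read)
#2 VA=0x78141813CB1 (r,kernel):
  L0 @0x39[15] → 0x4C007  P=1,RW=1,US=1,PS=0
  L1 @0x4C[5] → 0x4D007  P=1,RW=1,US=1,PS=0
  L2 @0x4D[12] → 0x4E007  P=1,RW=1,US=1,PS=0
  L3 @0x4E[19] → 0x50007  P=1,RW=1,US=1,PS=0
  ✓ 0x50CB1  — 4 lookups
#3 VA=0x87C000083E (r,kernel):
  L0 @0x39[1] → 0x53007  P=1,RW=1,US=1,PS=0
  L1 @0x53[31] → 0x39002  P=0,RW=1,US=0,PS=0
  → PAGE_NOT_PRESENT  (2 entries read)
#4 VA=0xC03C141BD76 (r,kernel):
  L0 @0x39[24] → 0x55007  P=1,RW=1,US=1,PS=0
  L1 @0x55[15] → 0x57007  P=1,RW=1,US=1,PS=0
  L2 @0x57[10] → 0x5A007  P=1,RW=1,US=1,PS=0
  L3 @0x5A[27] → 0x5D007  P=1,RW=1,US=1,PS=0
  ✓ 0x5DD76  — 4 lookups
#5 VA=0x50142C1363E (r,kernel):
  L0 @0x39[10] → 0x5E007  P=1,RW=1,US=1,PS=0
  L1 @0x5E[5] → 0x62007  P=1,RW=1,US=1,PS=0
  L2 @0x62[22] → 0x63007  P=1,RW=1,US=1,PS=0
  L3 @0x63[19] → 0x67007  P=1,RW=1,US=1,PS=0
  ✓ 0x6763E  — 4 lookups
#6 VA=0x10201017E9F (r,kernel):
  L0 @0x39[2] → 0x69007  P=1,RW=1,US=1,PS=0
  L1 @0x69[8] → 0x6C007  P=1,RW=1,US=1,PS=0
  L2 @0x6C[8] → 0x6D007  P=1,RW=1,US=1,PS=0
  L3 @0x6D[23] → 0x70007  P=1,RW=1,US=1,PS=0
  ✓ 0x70E9F  — 4 lookups

Access #1 fault: PAGE_NOT_PRESENT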